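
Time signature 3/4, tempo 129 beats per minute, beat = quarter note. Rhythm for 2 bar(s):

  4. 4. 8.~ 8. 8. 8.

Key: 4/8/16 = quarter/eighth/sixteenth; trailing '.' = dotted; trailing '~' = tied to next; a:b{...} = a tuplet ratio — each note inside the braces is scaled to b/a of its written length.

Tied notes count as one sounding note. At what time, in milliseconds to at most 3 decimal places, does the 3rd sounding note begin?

1. 0.0ms @ 0 + 697.674ms (3/2)
2. 697.674ms @ 3/2 + 697.674ms (3/2)
3. 1395.349ms @ 3 + 697.674ms (3/2)
4. 2093.023ms @ 9/2 + 348.837ms (3/4)
5. 2441.86ms @ 21/4 + 348.837ms (3/4)

note 3 onset = 3b = 1395.349ms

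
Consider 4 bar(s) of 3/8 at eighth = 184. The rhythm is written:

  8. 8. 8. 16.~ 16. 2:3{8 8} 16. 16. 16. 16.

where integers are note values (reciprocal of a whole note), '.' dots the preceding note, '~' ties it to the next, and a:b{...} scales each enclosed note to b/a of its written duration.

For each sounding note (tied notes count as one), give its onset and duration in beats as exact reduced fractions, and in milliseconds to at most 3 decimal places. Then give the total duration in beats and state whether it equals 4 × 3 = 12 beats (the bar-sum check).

1) 0.0ms=0b +489.13ms=3/2b
2) 489.13ms=3/2b +489.13ms=3/2b
3) 978.261ms=3b +489.13ms=3/2b
4) 1467.391ms=9/2b +489.13ms=3/2b
5) 1956.522ms=6b +489.13ms=3/2b
6) 2445.652ms=15/2b +489.13ms=3/2b
7) 2934.783ms=9b +244.565ms=3/4b
8) 3179.348ms=39/4b +244.565ms=3/4b
9) 3423.913ms=21/2b +244.565ms=3/4b
10) 3668.478ms=45/4b +244.565ms=3/4b
Σ=12b of 12 (184bpm 3/8) — PASS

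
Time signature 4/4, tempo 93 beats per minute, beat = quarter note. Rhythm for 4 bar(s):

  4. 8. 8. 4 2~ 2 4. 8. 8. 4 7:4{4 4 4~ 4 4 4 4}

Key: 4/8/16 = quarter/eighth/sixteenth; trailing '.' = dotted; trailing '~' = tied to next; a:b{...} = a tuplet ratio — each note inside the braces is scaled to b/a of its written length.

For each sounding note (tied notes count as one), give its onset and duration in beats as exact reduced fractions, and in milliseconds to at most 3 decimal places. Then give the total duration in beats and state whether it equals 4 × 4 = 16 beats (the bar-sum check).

1) 0.0ms=0b +967.742ms=3/2b
2) 967.742ms=3/2b +483.871ms=3/4b
3) 1451.613ms=9/4b +483.871ms=3/4b
4) 1935.484ms=3b +645.161ms=1b
5) 2580.645ms=4b +2580.645ms=4b
6) 5161.29ms=8b +967.742ms=3/2b
7) 6129.032ms=19/2b +483.871ms=3/4b
8) 6612.903ms=41/4b +483.871ms=3/4b
9) 7096.774ms=11b +645.161ms=1b
10) 7741.935ms=12b +368.664ms=4/7b
11) 8110.599ms=88/7b +368.664ms=4/7b
12) 8479.263ms=92/7b +737.327ms=8/7b
13) 9216.59ms=100/7b +368.664ms=4/7b
14) 9585.253ms=104/7b +368.664ms=4/7b
15) 9953.917ms=108/7b +368.664ms=4/7b
Σ=16b of 16 (93bpm 4/4) — PASS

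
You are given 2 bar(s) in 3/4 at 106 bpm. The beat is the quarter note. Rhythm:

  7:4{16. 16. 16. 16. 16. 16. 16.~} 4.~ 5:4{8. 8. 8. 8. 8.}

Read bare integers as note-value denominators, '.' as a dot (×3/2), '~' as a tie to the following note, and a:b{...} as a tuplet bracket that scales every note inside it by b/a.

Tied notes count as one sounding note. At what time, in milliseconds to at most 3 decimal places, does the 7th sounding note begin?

note 7 onset = 9/7b = 727.763ms

1. 0.0ms @ 0 + 121.294ms (3/14)
2. 121.294ms @ 3/14 + 121.294ms (3/14)
3. 242.588ms @ 3/7 + 121.294ms (3/14)
4. 363.881ms @ 9/14 + 121.294ms (3/14)
5. 485.175ms @ 6/7 + 121.294ms (3/14)
6. 606.469ms @ 15/14 + 121.294ms (3/14)
7. 727.763ms @ 9/7 + 1309.973ms (81/35)
8. 2037.736ms @ 18/5 + 339.623ms (3/5)
9. 2377.358ms @ 21/5 + 339.623ms (3/5)
10. 2716.981ms @ 24/5 + 339.623ms (3/5)
11. 3056.604ms @ 27/5 + 339.623ms (3/5)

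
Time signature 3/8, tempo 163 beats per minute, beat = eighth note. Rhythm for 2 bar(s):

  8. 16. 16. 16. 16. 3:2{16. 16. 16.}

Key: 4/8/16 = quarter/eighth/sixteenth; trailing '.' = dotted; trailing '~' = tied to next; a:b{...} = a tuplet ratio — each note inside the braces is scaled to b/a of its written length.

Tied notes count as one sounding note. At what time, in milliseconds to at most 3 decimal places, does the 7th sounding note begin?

note 7 onset = 5b = 1840.491ms

1. 0.0ms @ 0 + 552.147ms (3/2)
2. 552.147ms @ 3/2 + 276.074ms (3/4)
3. 828.221ms @ 9/4 + 276.074ms (3/4)
4. 1104.294ms @ 3 + 276.074ms (3/4)
5. 1380.368ms @ 15/4 + 276.074ms (3/4)
6. 1656.442ms @ 9/2 + 184.049ms (1/2)
7. 1840.491ms @ 5 + 184.049ms (1/2)
8. 2024.54ms @ 11/2 + 184.049ms (1/2)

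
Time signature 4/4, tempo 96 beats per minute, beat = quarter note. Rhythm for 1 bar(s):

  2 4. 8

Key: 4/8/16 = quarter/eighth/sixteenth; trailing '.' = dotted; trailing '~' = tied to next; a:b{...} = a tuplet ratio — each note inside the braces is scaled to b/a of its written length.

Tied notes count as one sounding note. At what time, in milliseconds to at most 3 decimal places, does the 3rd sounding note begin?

1. 0.0ms @ 0 + 1250.0ms (2)
2. 1250.0ms @ 2 + 937.5ms (3/2)
3. 2187.5ms @ 7/2 + 312.5ms (1/2)

note 3 onset = 7/2b = 2187.5ms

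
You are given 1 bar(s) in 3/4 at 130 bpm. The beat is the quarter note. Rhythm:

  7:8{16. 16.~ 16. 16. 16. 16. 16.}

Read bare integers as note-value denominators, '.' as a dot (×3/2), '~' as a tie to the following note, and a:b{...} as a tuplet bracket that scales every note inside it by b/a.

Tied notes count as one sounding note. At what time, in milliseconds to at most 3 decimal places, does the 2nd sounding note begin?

1. 0.0ms @ 0 + 197.802ms (3/7)
2. 197.802ms @ 3/7 + 395.604ms (6/7)
3. 593.407ms @ 9/7 + 197.802ms (3/7)
4. 791.209ms @ 12/7 + 197.802ms (3/7)
5. 989.011ms @ 15/7 + 197.802ms (3/7)
6. 1186.813ms @ 18/7 + 197.802ms (3/7)

note 2 onset = 3/7b = 197.802ms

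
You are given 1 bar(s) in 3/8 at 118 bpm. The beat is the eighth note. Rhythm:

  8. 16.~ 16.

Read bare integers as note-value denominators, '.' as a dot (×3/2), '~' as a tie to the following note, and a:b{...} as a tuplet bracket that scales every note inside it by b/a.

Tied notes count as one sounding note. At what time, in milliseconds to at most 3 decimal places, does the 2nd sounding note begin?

note 2 onset = 3/2b = 762.712ms

1. 0.0ms @ 0 + 762.712ms (3/2)
2. 762.712ms @ 3/2 + 762.712ms (3/2)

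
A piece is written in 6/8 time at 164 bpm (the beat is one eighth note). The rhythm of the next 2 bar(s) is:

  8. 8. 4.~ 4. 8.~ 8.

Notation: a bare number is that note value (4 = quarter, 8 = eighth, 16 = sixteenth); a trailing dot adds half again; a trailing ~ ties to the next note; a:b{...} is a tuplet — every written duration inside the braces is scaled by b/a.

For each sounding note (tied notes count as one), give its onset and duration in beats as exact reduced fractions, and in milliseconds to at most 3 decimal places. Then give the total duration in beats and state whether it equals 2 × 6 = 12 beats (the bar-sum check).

1) 0.0ms=0b +548.78ms=3/2b
2) 548.78ms=3/2b +548.78ms=3/2b
3) 1097.561ms=3b +2195.122ms=6b
4) 3292.683ms=9b +1097.561ms=3b
Σ=12b of 12 (164bpm 6/8) — PASS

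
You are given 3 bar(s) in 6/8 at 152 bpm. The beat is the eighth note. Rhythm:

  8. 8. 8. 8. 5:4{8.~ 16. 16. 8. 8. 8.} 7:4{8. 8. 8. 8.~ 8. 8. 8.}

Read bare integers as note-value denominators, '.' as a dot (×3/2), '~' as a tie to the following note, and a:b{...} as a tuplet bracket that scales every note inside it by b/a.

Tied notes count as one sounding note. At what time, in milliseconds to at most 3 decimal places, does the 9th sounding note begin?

note 9 onset = 54/5b = 4263.158ms

1. 0.0ms @ 0 + 592.105ms (3/2)
2. 592.105ms @ 3/2 + 592.105ms (3/2)
3. 1184.211ms @ 3 + 592.105ms (3/2)
4. 1776.316ms @ 9/2 + 592.105ms (3/2)
5. 2368.421ms @ 6 + 710.526ms (9/5)
6. 3078.947ms @ 39/5 + 236.842ms (3/5)
7. 3315.789ms @ 42/5 + 473.684ms (6/5)
8. 3789.474ms @ 48/5 + 473.684ms (6/5)
9. 4263.158ms @ 54/5 + 473.684ms (6/5)
10. 4736.842ms @ 12 + 338.346ms (6/7)
11. 5075.188ms @ 90/7 + 338.346ms (6/7)
12. 5413.534ms @ 96/7 + 338.346ms (6/7)
13. 5751.88ms @ 102/7 + 676.692ms (12/7)
14. 6428.571ms @ 114/7 + 338.346ms (6/7)
15. 6766.917ms @ 120/7 + 338.346ms (6/7)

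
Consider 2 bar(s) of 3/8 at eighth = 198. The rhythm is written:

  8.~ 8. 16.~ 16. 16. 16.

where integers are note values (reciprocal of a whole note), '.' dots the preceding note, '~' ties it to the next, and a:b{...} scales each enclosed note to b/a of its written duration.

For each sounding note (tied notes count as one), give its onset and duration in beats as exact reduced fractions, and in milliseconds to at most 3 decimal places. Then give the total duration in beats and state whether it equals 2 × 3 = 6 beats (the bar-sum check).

1) 0.0ms=0b +909.091ms=3b
2) 909.091ms=3b +454.545ms=3/2b
3) 1363.636ms=9/2b +227.273ms=3/4b
4) 1590.909ms=21/4b +227.273ms=3/4b
Σ=6b of 6 (198bpm 3/8) — PASS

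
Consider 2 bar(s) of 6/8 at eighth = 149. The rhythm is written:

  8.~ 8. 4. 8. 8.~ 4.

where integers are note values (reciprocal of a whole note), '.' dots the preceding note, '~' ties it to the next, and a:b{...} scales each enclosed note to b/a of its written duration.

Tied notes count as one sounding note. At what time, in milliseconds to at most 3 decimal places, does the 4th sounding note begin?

1. 0.0ms @ 0 + 1208.054ms (3)
2. 1208.054ms @ 3 + 1208.054ms (3)
3. 2416.107ms @ 6 + 604.027ms (3/2)
4. 3020.134ms @ 15/2 + 1812.081ms (9/2)

note 4 onset = 15/2b = 3020.134ms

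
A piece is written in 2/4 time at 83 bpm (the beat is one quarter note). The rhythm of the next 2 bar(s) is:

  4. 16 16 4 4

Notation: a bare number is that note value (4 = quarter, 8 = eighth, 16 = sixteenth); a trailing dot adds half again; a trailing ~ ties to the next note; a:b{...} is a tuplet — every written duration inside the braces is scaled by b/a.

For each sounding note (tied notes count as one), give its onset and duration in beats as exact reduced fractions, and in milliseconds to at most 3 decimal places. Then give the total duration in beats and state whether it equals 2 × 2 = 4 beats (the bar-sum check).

1) 0.0ms=0b +1084.337ms=3/2b
2) 1084.337ms=3/2b +180.723ms=1/4b
3) 1265.06ms=7/4b +180.723ms=1/4b
4) 1445.783ms=2b +722.892ms=1b
5) 2168.675ms=3b +722.892ms=1b
Σ=4b of 4 (83bpm 2/4) — PASS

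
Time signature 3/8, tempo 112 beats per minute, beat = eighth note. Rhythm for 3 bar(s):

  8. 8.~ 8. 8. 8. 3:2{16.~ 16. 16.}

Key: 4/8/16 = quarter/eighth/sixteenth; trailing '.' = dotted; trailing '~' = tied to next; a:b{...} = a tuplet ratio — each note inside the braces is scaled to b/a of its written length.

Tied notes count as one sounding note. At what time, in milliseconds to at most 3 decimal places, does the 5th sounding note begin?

note 5 onset = 15/2b = 4017.857ms

1. 0.0ms @ 0 + 803.571ms (3/2)
2. 803.571ms @ 3/2 + 1607.143ms (3)
3. 2410.714ms @ 9/2 + 803.571ms (3/2)
4. 3214.286ms @ 6 + 803.571ms (3/2)
5. 4017.857ms @ 15/2 + 535.714ms (1)
6. 4553.571ms @ 17/2 + 267.857ms (1/2)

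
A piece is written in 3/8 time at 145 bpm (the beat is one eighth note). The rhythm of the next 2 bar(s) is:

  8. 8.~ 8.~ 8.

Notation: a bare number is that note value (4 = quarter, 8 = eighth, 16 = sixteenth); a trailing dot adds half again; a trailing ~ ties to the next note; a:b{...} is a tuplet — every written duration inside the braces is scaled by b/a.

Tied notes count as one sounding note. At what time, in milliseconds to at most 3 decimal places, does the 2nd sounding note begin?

note 2 onset = 3/2b = 620.69ms

1. 0.0ms @ 0 + 620.69ms (3/2)
2. 620.69ms @ 3/2 + 1862.069ms (9/2)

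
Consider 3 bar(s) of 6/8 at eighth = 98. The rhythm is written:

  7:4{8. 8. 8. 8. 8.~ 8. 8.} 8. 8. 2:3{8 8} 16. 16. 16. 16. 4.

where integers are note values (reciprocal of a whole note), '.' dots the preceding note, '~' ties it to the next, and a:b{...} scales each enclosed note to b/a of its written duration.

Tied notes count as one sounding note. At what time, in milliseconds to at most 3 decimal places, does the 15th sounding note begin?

1. 0.0ms @ 0 + 524.781ms (6/7)
2. 524.781ms @ 6/7 + 524.781ms (6/7)
3. 1049.563ms @ 12/7 + 524.781ms (6/7)
4. 1574.344ms @ 18/7 + 524.781ms (6/7)
5. 2099.125ms @ 24/7 + 1049.563ms (12/7)
6. 3148.688ms @ 36/7 + 524.781ms (6/7)
7. 3673.469ms @ 6 + 918.367ms (3/2)
8. 4591.837ms @ 15/2 + 918.367ms (3/2)
9. 5510.204ms @ 9 + 918.367ms (3/2)
10. 6428.571ms @ 21/2 + 918.367ms (3/2)
11. 7346.939ms @ 12 + 459.184ms (3/4)
12. 7806.122ms @ 51/4 + 459.184ms (3/4)
13. 8265.306ms @ 27/2 + 459.184ms (3/4)
14. 8724.49ms @ 57/4 + 459.184ms (3/4)
15. 9183.673ms @ 15 + 1836.735ms (3)

note 15 onset = 15b = 9183.673ms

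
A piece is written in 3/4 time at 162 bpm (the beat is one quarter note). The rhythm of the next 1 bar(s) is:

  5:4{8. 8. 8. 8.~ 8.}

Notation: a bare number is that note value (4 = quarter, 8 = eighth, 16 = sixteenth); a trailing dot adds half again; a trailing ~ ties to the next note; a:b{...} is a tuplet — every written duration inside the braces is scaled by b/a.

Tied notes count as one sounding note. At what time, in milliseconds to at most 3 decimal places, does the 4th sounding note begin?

note 4 onset = 9/5b = 666.667ms

1. 0.0ms @ 0 + 222.222ms (3/5)
2. 222.222ms @ 3/5 + 222.222ms (3/5)
3. 444.444ms @ 6/5 + 222.222ms (3/5)
4. 666.667ms @ 9/5 + 444.444ms (6/5)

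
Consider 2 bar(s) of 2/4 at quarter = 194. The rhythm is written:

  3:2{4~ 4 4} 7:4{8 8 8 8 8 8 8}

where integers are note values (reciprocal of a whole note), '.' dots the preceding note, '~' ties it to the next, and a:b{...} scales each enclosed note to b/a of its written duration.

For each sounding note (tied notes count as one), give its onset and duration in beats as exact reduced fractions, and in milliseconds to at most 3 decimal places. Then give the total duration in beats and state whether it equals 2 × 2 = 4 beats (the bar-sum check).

1) 0.0ms=0b +412.371ms=4/3b
2) 412.371ms=4/3b +206.186ms=2/3b
3) 618.557ms=2b +88.365ms=2/7b
4) 706.922ms=16/7b +88.365ms=2/7b
5) 795.287ms=18/7b +88.365ms=2/7b
6) 883.652ms=20/7b +88.365ms=2/7b
7) 972.018ms=22/7b +88.365ms=2/7b
8) 1060.383ms=24/7b +88.365ms=2/7b
9) 1148.748ms=26/7b +88.365ms=2/7b
Σ=4b of 4 (194bpm 2/4) — PASS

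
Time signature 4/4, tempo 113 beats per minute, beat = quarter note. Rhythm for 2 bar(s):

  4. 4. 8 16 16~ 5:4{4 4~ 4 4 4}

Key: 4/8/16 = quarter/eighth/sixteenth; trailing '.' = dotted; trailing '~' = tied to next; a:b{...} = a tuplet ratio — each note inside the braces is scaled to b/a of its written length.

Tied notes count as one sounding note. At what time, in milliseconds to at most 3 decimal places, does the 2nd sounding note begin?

note 2 onset = 3/2b = 796.46ms

1. 0.0ms @ 0 + 796.46ms (3/2)
2. 796.46ms @ 3/2 + 796.46ms (3/2)
3. 1592.92ms @ 3 + 265.487ms (1/2)
4. 1858.407ms @ 7/2 + 132.743ms (1/4)
5. 1991.15ms @ 15/4 + 557.522ms (21/20)
6. 2548.673ms @ 24/5 + 849.558ms (8/5)
7. 3398.23ms @ 32/5 + 424.779ms (4/5)
8. 3823.009ms @ 36/5 + 424.779ms (4/5)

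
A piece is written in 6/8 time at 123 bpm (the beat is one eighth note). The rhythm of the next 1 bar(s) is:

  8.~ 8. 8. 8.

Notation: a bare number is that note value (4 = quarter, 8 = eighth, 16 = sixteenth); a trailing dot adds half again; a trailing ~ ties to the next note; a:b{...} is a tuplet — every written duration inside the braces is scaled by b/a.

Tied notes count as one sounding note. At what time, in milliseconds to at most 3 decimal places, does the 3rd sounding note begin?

note 3 onset = 9/2b = 2195.122ms

1. 0.0ms @ 0 + 1463.415ms (3)
2. 1463.415ms @ 3 + 731.707ms (3/2)
3. 2195.122ms @ 9/2 + 731.707ms (3/2)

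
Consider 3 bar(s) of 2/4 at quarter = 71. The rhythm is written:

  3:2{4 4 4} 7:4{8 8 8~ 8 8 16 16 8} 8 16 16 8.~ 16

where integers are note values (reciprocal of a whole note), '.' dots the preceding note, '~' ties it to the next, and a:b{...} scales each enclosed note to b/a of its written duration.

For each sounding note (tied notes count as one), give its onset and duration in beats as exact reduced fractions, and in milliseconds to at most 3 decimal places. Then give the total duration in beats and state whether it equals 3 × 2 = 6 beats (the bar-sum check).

1) 0.0ms=0b +563.38ms=2/3b
2) 563.38ms=2/3b +563.38ms=2/3b
3) 1126.761ms=4/3b +563.38ms=2/3b
4) 1690.141ms=2b +241.449ms=2/7b
5) 1931.59ms=16/7b +241.449ms=2/7b
6) 2173.038ms=18/7b +482.897ms=4/7b
7) 2655.936ms=22/7b +241.449ms=2/7b
8) 2897.384ms=24/7b +120.724ms=1/7b
9) 3018.109ms=25/7b +120.724ms=1/7b
10) 3138.833ms=26/7b +241.449ms=2/7b
11) 3380.282ms=4b +422.535ms=1/2b
12) 3802.817ms=9/2b +211.268ms=1/4b
13) 4014.085ms=19/4b +211.268ms=1/4b
14) 4225.352ms=5b +845.07ms=1b
Σ=6b of 6 (71bpm 2/4) — PASS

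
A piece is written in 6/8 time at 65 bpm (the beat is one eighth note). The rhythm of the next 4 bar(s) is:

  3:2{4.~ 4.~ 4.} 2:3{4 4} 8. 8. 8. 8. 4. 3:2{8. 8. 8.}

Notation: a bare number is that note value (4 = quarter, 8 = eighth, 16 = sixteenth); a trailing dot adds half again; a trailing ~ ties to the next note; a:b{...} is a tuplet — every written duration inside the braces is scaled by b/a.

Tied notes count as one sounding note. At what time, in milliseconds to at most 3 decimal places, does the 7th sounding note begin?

note 7 onset = 33/2b = 15230.769ms

1. 0.0ms @ 0 + 5538.462ms (6)
2. 5538.462ms @ 6 + 2769.231ms (3)
3. 8307.692ms @ 9 + 2769.231ms (3)
4. 11076.923ms @ 12 + 1384.615ms (3/2)
5. 12461.538ms @ 27/2 + 1384.615ms (3/2)
6. 13846.154ms @ 15 + 1384.615ms (3/2)
7. 15230.769ms @ 33/2 + 1384.615ms (3/2)
8. 16615.385ms @ 18 + 2769.231ms (3)
9. 19384.615ms @ 21 + 923.077ms (1)
10. 20307.692ms @ 22 + 923.077ms (1)
11. 21230.769ms @ 23 + 923.077ms (1)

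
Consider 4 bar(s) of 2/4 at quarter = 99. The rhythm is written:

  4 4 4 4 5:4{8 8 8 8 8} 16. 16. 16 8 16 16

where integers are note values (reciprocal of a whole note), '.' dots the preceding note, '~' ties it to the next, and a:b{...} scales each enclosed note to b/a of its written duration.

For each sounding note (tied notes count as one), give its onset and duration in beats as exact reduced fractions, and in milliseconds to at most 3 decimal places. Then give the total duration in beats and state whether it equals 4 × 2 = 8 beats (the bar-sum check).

1) 0.0ms=0b +606.061ms=1b
2) 606.061ms=1b +606.061ms=1b
3) 1212.121ms=2b +606.061ms=1b
4) 1818.182ms=3b +606.061ms=1b
5) 2424.242ms=4b +242.424ms=2/5b
6) 2666.667ms=22/5b +242.424ms=2/5b
7) 2909.091ms=24/5b +242.424ms=2/5b
8) 3151.515ms=26/5b +242.424ms=2/5b
9) 3393.939ms=28/5b +242.424ms=2/5b
10) 3636.364ms=6b +227.273ms=3/8b
11) 3863.636ms=51/8b +227.273ms=3/8b
12) 4090.909ms=27/4b +151.515ms=1/4b
13) 4242.424ms=7b +303.03ms=1/2b
14) 4545.455ms=15/2b +151.515ms=1/4b
15) 4696.97ms=31/4b +151.515ms=1/4b
Σ=8b of 8 (99bpm 2/4) — PASS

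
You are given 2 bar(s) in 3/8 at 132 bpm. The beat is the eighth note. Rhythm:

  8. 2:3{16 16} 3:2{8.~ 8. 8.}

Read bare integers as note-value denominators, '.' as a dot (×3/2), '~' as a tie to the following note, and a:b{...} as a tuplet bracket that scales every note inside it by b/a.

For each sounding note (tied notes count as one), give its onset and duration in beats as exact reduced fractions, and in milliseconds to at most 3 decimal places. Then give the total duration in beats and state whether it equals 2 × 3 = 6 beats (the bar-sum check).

1) 0.0ms=0b +681.818ms=3/2b
2) 681.818ms=3/2b +340.909ms=3/4b
3) 1022.727ms=9/4b +340.909ms=3/4b
4) 1363.636ms=3b +909.091ms=2b
5) 2272.727ms=5b +454.545ms=1b
Σ=6b of 6 (132bpm 3/8) — PASS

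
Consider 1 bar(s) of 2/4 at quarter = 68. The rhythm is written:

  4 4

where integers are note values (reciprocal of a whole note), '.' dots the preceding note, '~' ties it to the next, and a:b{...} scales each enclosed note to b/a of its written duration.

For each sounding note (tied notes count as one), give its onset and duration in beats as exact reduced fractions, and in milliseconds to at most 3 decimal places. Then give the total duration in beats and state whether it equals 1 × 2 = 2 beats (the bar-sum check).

1) 0.0ms=0b +882.353ms=1b
2) 882.353ms=1b +882.353ms=1b
Σ=2b of 2 (68bpm 2/4) — PASS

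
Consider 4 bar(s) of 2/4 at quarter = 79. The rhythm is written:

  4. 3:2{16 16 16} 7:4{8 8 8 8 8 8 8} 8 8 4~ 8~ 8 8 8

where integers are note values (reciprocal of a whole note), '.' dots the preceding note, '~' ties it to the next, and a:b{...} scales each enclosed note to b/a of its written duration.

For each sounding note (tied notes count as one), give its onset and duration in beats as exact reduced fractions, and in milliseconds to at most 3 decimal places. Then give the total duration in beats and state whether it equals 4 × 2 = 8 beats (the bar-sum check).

1) 0.0ms=0b +1139.241ms=3/2b
2) 1139.241ms=3/2b +126.582ms=1/6b
3) 1265.823ms=5/3b +126.582ms=1/6b
4) 1392.405ms=11/6b +126.582ms=1/6b
5) 1518.987ms=2b +216.998ms=2/7b
6) 1735.986ms=16/7b +216.998ms=2/7b
7) 1952.984ms=18/7b +216.998ms=2/7b
8) 2169.982ms=20/7b +216.998ms=2/7b
9) 2386.98ms=22/7b +216.998ms=2/7b
10) 2603.978ms=24/7b +216.998ms=2/7b
11) 2820.976ms=26/7b +216.998ms=2/7b
12) 3037.975ms=4b +379.747ms=1/2b
13) 3417.722ms=9/2b +379.747ms=1/2b
14) 3797.468ms=5b +1518.987ms=2b
15) 5316.456ms=7b +379.747ms=1/2b
16) 5696.203ms=15/2b +379.747ms=1/2b
Σ=8b of 8 (79bpm 2/4) — PASS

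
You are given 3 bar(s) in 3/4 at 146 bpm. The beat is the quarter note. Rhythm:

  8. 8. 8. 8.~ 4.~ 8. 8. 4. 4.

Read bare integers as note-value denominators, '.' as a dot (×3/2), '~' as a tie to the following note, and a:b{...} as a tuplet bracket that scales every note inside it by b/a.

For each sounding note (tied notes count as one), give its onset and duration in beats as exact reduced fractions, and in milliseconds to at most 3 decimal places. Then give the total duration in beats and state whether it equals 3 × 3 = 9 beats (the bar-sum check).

1) 0.0ms=0b +308.219ms=3/4b
2) 308.219ms=3/4b +308.219ms=3/4b
3) 616.438ms=3/2b +308.219ms=3/4b
4) 924.658ms=9/4b +1232.877ms=3b
5) 2157.534ms=21/4b +308.219ms=3/4b
6) 2465.753ms=6b +616.438ms=3/2b
7) 3082.192ms=15/2b +616.438ms=3/2b
Σ=9b of 9 (146bpm 3/4) — PASS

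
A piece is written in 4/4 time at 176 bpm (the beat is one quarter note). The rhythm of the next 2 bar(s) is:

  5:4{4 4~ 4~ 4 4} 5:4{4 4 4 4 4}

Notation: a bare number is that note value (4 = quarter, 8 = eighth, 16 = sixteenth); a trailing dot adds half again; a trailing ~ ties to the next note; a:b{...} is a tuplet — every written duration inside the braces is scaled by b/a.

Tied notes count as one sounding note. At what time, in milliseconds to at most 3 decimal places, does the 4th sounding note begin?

1. 0.0ms @ 0 + 272.727ms (4/5)
2. 272.727ms @ 4/5 + 818.182ms (12/5)
3. 1090.909ms @ 16/5 + 272.727ms (4/5)
4. 1363.636ms @ 4 + 272.727ms (4/5)
5. 1636.364ms @ 24/5 + 272.727ms (4/5)
6. 1909.091ms @ 28/5 + 272.727ms (4/5)
7. 2181.818ms @ 32/5 + 272.727ms (4/5)
8. 2454.545ms @ 36/5 + 272.727ms (4/5)

note 4 onset = 4b = 1363.636ms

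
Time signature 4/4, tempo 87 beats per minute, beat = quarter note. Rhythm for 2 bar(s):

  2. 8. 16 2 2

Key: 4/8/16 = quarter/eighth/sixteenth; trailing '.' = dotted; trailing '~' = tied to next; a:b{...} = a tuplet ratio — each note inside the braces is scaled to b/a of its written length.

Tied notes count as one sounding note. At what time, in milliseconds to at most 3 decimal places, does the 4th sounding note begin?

1. 0.0ms @ 0 + 2068.966ms (3)
2. 2068.966ms @ 3 + 517.241ms (3/4)
3. 2586.207ms @ 15/4 + 172.414ms (1/4)
4. 2758.621ms @ 4 + 1379.31ms (2)
5. 4137.931ms @ 6 + 1379.31ms (2)

note 4 onset = 4b = 2758.621ms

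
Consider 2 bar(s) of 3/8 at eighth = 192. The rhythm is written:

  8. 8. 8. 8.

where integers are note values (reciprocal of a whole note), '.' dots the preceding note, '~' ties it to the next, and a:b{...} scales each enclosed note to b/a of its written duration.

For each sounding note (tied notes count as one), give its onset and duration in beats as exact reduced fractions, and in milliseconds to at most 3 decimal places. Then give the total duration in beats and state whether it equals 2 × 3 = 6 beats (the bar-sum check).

1) 0.0ms=0b +468.75ms=3/2b
2) 468.75ms=3/2b +468.75ms=3/2b
3) 937.5ms=3b +468.75ms=3/2b
4) 1406.25ms=9/2b +468.75ms=3/2b
Σ=6b of 6 (192bpm 3/8) — PASS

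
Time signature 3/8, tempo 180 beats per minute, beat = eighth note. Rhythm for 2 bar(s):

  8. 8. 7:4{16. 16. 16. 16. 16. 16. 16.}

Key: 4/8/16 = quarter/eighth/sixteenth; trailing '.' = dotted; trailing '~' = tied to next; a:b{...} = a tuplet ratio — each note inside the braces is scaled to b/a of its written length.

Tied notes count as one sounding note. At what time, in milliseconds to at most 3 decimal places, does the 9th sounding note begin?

note 9 onset = 39/7b = 1857.143ms

1. 0.0ms @ 0 + 500.0ms (3/2)
2. 500.0ms @ 3/2 + 500.0ms (3/2)
3. 1000.0ms @ 3 + 142.857ms (3/7)
4. 1142.857ms @ 24/7 + 142.857ms (3/7)
5. 1285.714ms @ 27/7 + 142.857ms (3/7)
6. 1428.571ms @ 30/7 + 142.857ms (3/7)
7. 1571.429ms @ 33/7 + 142.857ms (3/7)
8. 1714.286ms @ 36/7 + 142.857ms (3/7)
9. 1857.143ms @ 39/7 + 142.857ms (3/7)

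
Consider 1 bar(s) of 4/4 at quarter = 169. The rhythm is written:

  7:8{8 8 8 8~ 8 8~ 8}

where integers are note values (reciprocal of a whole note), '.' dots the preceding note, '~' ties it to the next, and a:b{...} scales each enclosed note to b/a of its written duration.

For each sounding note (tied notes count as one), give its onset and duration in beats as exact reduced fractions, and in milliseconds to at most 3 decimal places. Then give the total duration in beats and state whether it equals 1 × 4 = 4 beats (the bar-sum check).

1) 0.0ms=0b +202.874ms=4/7b
2) 202.874ms=4/7b +202.874ms=4/7b
3) 405.748ms=8/7b +202.874ms=4/7b
4) 608.622ms=12/7b +405.748ms=8/7b
5) 1014.37ms=20/7b +405.748ms=8/7b
Σ=4b of 4 (169bpm 4/4) — PASS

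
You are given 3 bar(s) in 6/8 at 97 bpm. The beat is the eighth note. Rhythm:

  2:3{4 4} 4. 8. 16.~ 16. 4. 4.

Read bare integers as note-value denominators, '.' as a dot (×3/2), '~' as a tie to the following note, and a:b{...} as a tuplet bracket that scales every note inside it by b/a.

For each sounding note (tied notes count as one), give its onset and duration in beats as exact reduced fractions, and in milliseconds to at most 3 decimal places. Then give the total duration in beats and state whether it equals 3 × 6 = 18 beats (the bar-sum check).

1) 0.0ms=0b +1855.67ms=3b
2) 1855.67ms=3b +1855.67ms=3b
3) 3711.34ms=6b +1855.67ms=3b
4) 5567.01ms=9b +927.835ms=3/2b
5) 6494.845ms=21/2b +927.835ms=3/2b
6) 7422.68ms=12b +1855.67ms=3b
7) 9278.351ms=15b +1855.67ms=3b
Σ=18b of 18 (97bpm 6/8) — PASS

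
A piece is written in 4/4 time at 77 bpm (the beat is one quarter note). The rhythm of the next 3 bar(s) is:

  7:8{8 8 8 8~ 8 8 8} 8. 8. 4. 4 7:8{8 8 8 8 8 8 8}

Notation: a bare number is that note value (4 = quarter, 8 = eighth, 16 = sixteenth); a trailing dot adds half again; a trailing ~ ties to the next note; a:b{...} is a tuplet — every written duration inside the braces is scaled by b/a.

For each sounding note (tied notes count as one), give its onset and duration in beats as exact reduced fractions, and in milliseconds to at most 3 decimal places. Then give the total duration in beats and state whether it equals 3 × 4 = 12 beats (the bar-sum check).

1) 0.0ms=0b +445.269ms=4/7b
2) 445.269ms=4/7b +445.269ms=4/7b
3) 890.538ms=8/7b +445.269ms=4/7b
4) 1335.807ms=12/7b +890.538ms=8/7b
5) 2226.345ms=20/7b +445.269ms=4/7b
6) 2671.614ms=24/7b +445.269ms=4/7b
7) 3116.883ms=4b +584.416ms=3/4b
8) 3701.299ms=19/4b +584.416ms=3/4b
9) 4285.714ms=11/2b +1168.831ms=3/2b
10) 5454.545ms=7b +779.221ms=1b
11) 6233.766ms=8b +445.269ms=4/7b
12) 6679.035ms=60/7b +445.269ms=4/7b
13) 7124.304ms=64/7b +445.269ms=4/7b
14) 7569.573ms=68/7b +445.269ms=4/7b
15) 8014.842ms=72/7b +445.269ms=4/7b
16) 8460.111ms=76/7b +445.269ms=4/7b
17) 8905.38ms=80/7b +445.269ms=4/7b
Σ=12b of 12 (77bpm 4/4) — PASS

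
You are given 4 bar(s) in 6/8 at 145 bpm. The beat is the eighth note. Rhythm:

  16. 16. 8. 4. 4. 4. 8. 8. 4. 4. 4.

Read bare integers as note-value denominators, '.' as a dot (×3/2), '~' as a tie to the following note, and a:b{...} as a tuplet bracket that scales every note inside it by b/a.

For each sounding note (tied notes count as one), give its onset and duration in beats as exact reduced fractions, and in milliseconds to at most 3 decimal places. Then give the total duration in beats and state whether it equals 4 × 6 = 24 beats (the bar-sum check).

1) 0.0ms=0b +310.345ms=3/4b
2) 310.345ms=3/4b +310.345ms=3/4b
3) 620.69ms=3/2b +620.69ms=3/2b
4) 1241.379ms=3b +1241.379ms=3b
5) 2482.759ms=6b +1241.379ms=3b
6) 3724.138ms=9b +1241.379ms=3b
7) 4965.517ms=12b +620.69ms=3/2b
8) 5586.207ms=27/2b +620.69ms=3/2b
9) 6206.897ms=15b +1241.379ms=3b
10) 7448.276ms=18b +1241.379ms=3b
11) 8689.655ms=21b +1241.379ms=3b
Σ=24b of 24 (145bpm 6/8) — PASS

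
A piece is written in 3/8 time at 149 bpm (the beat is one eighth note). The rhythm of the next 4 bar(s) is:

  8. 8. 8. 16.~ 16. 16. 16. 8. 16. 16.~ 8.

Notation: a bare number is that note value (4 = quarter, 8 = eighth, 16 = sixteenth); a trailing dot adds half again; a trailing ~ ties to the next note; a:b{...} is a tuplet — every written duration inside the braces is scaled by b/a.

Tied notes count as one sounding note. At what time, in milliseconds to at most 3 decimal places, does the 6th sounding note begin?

1. 0.0ms @ 0 + 604.027ms (3/2)
2. 604.027ms @ 3/2 + 604.027ms (3/2)
3. 1208.054ms @ 3 + 604.027ms (3/2)
4. 1812.081ms @ 9/2 + 604.027ms (3/2)
5. 2416.107ms @ 6 + 302.013ms (3/4)
6. 2718.121ms @ 27/4 + 302.013ms (3/4)
7. 3020.134ms @ 15/2 + 604.027ms (3/2)
8. 3624.161ms @ 9 + 302.013ms (3/4)
9. 3926.174ms @ 39/4 + 906.04ms (9/4)

note 6 onset = 27/4b = 2718.121ms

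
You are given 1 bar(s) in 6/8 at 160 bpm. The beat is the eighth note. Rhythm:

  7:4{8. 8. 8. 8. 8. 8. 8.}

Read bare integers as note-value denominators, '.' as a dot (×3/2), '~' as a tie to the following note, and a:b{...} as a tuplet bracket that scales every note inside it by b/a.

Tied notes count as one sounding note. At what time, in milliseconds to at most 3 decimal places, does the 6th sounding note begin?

1. 0.0ms @ 0 + 321.429ms (6/7)
2. 321.429ms @ 6/7 + 321.429ms (6/7)
3. 642.857ms @ 12/7 + 321.429ms (6/7)
4. 964.286ms @ 18/7 + 321.429ms (6/7)
5. 1285.714ms @ 24/7 + 321.429ms (6/7)
6. 1607.143ms @ 30/7 + 321.429ms (6/7)
7. 1928.571ms @ 36/7 + 321.429ms (6/7)

note 6 onset = 30/7b = 1607.143ms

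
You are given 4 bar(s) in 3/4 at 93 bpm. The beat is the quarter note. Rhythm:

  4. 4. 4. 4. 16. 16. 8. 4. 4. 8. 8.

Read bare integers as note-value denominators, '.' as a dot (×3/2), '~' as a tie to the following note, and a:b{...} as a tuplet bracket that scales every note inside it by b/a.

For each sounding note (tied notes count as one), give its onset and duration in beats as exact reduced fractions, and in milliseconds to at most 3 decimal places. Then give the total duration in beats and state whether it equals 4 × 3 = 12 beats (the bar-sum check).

1) 0.0ms=0b +967.742ms=3/2b
2) 967.742ms=3/2b +967.742ms=3/2b
3) 1935.484ms=3b +967.742ms=3/2b
4) 2903.226ms=9/2b +967.742ms=3/2b
5) 3870.968ms=6b +241.935ms=3/8b
6) 4112.903ms=51/8b +241.935ms=3/8b
7) 4354.839ms=27/4b +483.871ms=3/4b
8) 4838.71ms=15/2b +967.742ms=3/2b
9) 5806.452ms=9b +967.742ms=3/2b
10) 6774.194ms=21/2b +483.871ms=3/4b
11) 7258.065ms=45/4b +483.871ms=3/4b
Σ=12b of 12 (93bpm 3/4) — PASS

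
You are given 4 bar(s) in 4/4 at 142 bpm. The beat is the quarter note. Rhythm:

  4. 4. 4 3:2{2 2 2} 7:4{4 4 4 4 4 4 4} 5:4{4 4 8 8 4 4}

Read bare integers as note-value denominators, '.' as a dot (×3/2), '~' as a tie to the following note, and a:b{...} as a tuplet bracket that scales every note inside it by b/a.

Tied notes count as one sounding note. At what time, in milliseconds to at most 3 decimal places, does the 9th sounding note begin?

1. 0.0ms @ 0 + 633.803ms (3/2)
2. 633.803ms @ 3/2 + 633.803ms (3/2)
3. 1267.606ms @ 3 + 422.535ms (1)
4. 1690.141ms @ 4 + 563.38ms (4/3)
5. 2253.521ms @ 16/3 + 563.38ms (4/3)
6. 2816.901ms @ 20/3 + 563.38ms (4/3)
7. 3380.282ms @ 8 + 241.449ms (4/7)
8. 3621.73ms @ 60/7 + 241.449ms (4/7)
9. 3863.179ms @ 64/7 + 241.449ms (4/7)
10. 4104.628ms @ 68/7 + 241.449ms (4/7)
11. 4346.076ms @ 72/7 + 241.449ms (4/7)
12. 4587.525ms @ 76/7 + 241.449ms (4/7)
13. 4828.974ms @ 80/7 + 241.449ms (4/7)
14. 5070.423ms @ 12 + 338.028ms (4/5)
15. 5408.451ms @ 64/5 + 338.028ms (4/5)
16. 5746.479ms @ 68/5 + 169.014ms (2/5)
17. 5915.493ms @ 14 + 169.014ms (2/5)
18. 6084.507ms @ 72/5 + 338.028ms (4/5)
19. 6422.535ms @ 76/5 + 338.028ms (4/5)

note 9 onset = 64/7b = 3863.179ms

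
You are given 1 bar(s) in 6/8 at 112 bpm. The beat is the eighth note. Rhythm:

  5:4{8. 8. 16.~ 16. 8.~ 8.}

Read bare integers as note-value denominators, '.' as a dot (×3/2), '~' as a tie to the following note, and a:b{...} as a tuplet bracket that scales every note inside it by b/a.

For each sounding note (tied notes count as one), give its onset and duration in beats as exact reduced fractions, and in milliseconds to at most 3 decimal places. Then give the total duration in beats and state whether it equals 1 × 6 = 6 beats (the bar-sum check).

1) 0.0ms=0b +642.857ms=6/5b
2) 642.857ms=6/5b +642.857ms=6/5b
3) 1285.714ms=12/5b +642.857ms=6/5b
4) 1928.571ms=18/5b +1285.714ms=12/5b
Σ=6b of 6 (112bpm 6/8) — PASS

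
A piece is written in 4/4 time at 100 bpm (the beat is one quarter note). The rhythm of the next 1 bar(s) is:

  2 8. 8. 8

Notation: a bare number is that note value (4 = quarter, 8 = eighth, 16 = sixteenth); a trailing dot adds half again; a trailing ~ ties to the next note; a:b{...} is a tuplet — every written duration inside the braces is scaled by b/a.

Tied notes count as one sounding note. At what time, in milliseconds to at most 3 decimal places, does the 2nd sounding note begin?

note 2 onset = 2b = 1200.0ms

1. 0.0ms @ 0 + 1200.0ms (2)
2. 1200.0ms @ 2 + 450.0ms (3/4)
3. 1650.0ms @ 11/4 + 450.0ms (3/4)
4. 2100.0ms @ 7/2 + 300.0ms (1/2)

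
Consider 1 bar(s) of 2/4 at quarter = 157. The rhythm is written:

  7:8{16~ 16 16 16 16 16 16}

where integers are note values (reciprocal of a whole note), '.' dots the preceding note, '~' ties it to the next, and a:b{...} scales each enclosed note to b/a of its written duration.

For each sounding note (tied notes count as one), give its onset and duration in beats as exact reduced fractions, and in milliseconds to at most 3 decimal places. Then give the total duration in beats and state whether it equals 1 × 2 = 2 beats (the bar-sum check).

1) 0.0ms=0b +218.38ms=4/7b
2) 218.38ms=4/7b +109.19ms=2/7b
3) 327.571ms=6/7b +109.19ms=2/7b
4) 436.761ms=8/7b +109.19ms=2/7b
5) 545.951ms=10/7b +109.19ms=2/7b
6) 655.141ms=12/7b +109.19ms=2/7b
Σ=2b of 2 (157bpm 2/4) — PASS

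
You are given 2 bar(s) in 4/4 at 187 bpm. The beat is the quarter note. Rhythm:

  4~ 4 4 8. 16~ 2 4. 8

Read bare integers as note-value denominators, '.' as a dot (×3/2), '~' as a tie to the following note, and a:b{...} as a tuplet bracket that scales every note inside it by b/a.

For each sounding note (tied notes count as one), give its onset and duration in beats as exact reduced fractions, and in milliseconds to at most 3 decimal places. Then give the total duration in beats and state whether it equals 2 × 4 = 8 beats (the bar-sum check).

1) 0.0ms=0b +641.711ms=2b
2) 641.711ms=2b +320.856ms=1b
3) 962.567ms=3b +240.642ms=3/4b
4) 1203.209ms=15/4b +721.925ms=9/4b
5) 1925.134ms=6b +481.283ms=3/2b
6) 2406.417ms=15/2b +160.428ms=1/2b
Σ=8b of 8 (187bpm 4/4) — PASS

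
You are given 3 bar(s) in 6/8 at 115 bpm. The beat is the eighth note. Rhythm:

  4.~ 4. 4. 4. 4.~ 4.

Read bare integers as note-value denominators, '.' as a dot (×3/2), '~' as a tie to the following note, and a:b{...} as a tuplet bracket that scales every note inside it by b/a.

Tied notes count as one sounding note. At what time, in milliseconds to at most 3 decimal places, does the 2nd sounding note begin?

note 2 onset = 6b = 3130.435ms

1. 0.0ms @ 0 + 3130.435ms (6)
2. 3130.435ms @ 6 + 1565.217ms (3)
3. 4695.652ms @ 9 + 1565.217ms (3)
4. 6260.87ms @ 12 + 3130.435ms (6)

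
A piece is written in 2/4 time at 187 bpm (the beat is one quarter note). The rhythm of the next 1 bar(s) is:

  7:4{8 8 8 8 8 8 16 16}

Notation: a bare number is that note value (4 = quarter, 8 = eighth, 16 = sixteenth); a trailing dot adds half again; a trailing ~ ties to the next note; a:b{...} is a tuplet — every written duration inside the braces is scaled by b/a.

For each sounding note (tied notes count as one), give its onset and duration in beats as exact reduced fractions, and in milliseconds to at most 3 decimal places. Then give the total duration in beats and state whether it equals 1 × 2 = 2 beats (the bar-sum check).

1) 0.0ms=0b +91.673ms=2/7b
2) 91.673ms=2/7b +91.673ms=2/7b
3) 183.346ms=4/7b +91.673ms=2/7b
4) 275.019ms=6/7b +91.673ms=2/7b
5) 366.692ms=8/7b +91.673ms=2/7b
6) 458.365ms=10/7b +91.673ms=2/7b
7) 550.038ms=12/7b +45.837ms=1/7b
8) 595.875ms=13/7b +45.837ms=1/7b
Σ=2b of 2 (187bpm 2/4) — PASS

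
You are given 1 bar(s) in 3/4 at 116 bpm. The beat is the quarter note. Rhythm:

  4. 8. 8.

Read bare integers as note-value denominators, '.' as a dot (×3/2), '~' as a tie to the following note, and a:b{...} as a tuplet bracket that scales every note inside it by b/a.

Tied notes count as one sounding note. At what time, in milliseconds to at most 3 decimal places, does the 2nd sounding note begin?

1. 0.0ms @ 0 + 775.862ms (3/2)
2. 775.862ms @ 3/2 + 387.931ms (3/4)
3. 1163.793ms @ 9/4 + 387.931ms (3/4)

note 2 onset = 3/2b = 775.862ms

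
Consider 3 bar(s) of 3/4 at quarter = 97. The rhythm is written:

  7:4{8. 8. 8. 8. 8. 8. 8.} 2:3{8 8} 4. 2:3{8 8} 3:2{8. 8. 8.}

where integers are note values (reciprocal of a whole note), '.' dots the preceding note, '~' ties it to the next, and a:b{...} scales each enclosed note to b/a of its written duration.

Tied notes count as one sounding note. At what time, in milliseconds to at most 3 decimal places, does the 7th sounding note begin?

1. 0.0ms @ 0 + 265.096ms (3/7)
2. 265.096ms @ 3/7 + 265.096ms (3/7)
3. 530.191ms @ 6/7 + 265.096ms (3/7)
4. 795.287ms @ 9/7 + 265.096ms (3/7)
5. 1060.383ms @ 12/7 + 265.096ms (3/7)
6. 1325.479ms @ 15/7 + 265.096ms (3/7)
7. 1590.574ms @ 18/7 + 265.096ms (3/7)
8. 1855.67ms @ 3 + 463.918ms (3/4)
9. 2319.588ms @ 15/4 + 463.918ms (3/4)
10. 2783.505ms @ 9/2 + 927.835ms (3/2)
11. 3711.34ms @ 6 + 463.918ms (3/4)
12. 4175.258ms @ 27/4 + 463.918ms (3/4)
13. 4639.175ms @ 15/2 + 309.278ms (1/2)
14. 4948.454ms @ 8 + 309.278ms (1/2)
15. 5257.732ms @ 17/2 + 309.278ms (1/2)

note 7 onset = 18/7b = 1590.574ms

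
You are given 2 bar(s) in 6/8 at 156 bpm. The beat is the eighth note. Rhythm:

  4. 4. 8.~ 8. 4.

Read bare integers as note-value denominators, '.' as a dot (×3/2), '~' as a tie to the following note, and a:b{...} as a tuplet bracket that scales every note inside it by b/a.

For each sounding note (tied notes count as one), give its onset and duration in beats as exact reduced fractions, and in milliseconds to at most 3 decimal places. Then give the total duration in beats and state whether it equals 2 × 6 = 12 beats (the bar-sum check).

1) 0.0ms=0b +1153.846ms=3b
2) 1153.846ms=3b +1153.846ms=3b
3) 2307.692ms=6b +1153.846ms=3b
4) 3461.538ms=9b +1153.846ms=3b
Σ=12b of 12 (156bpm 6/8) — PASS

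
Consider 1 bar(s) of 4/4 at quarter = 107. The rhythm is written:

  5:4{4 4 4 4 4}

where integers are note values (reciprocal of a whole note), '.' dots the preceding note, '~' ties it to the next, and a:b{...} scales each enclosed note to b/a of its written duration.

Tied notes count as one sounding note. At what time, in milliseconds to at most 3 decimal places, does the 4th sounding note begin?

note 4 onset = 12/5b = 1345.794ms

1. 0.0ms @ 0 + 448.598ms (4/5)
2. 448.598ms @ 4/5 + 448.598ms (4/5)
3. 897.196ms @ 8/5 + 448.598ms (4/5)
4. 1345.794ms @ 12/5 + 448.598ms (4/5)
5. 1794.393ms @ 16/5 + 448.598ms (4/5)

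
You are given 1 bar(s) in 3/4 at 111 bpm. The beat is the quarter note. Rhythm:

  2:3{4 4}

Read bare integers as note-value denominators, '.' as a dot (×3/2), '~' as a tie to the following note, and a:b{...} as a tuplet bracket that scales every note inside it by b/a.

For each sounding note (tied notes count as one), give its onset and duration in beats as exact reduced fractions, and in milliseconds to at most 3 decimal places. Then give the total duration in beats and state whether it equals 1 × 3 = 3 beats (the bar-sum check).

1) 0.0ms=0b +810.811ms=3/2b
2) 810.811ms=3/2b +810.811ms=3/2b
Σ=3b of 3 (111bpm 3/4) — PASS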